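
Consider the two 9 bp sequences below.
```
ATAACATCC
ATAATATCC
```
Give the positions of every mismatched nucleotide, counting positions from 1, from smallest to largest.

Differences at position 5 (C→T).

5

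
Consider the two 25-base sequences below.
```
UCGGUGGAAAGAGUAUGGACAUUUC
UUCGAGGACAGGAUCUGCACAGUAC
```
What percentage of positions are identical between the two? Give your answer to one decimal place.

60.0%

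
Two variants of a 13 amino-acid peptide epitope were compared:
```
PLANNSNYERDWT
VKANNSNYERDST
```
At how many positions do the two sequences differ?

The sequences differ at positions 1, 2, 12 (1-based) — 3 in total.

3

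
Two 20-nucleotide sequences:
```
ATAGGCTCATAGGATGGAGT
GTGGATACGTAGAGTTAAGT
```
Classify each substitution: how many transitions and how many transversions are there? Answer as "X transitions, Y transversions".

Transitions (purine↔purine or pyrimidine↔pyrimidine): 1 A→G, 3 A→G, 5 G→A, 6 C→T, 9 A→G, 13 G→A, 14 A→G, 17 G→A.
Transversions (purine↔pyrimidine): 7 T→A, 16 G→T.

8 transitions, 2 transversions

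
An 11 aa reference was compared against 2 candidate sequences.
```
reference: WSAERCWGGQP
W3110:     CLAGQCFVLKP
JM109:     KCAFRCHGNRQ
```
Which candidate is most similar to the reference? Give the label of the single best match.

W3110 differs at 8 positions; JM109 differs at 7 positions. The closest is JM109.

JM109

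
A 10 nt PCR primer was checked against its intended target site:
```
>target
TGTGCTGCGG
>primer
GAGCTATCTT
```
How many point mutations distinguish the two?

9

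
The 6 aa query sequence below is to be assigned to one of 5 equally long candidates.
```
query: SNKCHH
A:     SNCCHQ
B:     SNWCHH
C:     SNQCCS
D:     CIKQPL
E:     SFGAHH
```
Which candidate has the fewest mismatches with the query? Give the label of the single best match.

Hamming distances to query — A: 2; B: 1; C: 3; D: 5; E: 3.
Smallest is B with 1 mismatch.

B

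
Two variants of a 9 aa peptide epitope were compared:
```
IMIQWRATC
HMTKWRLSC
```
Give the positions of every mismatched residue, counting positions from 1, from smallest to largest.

Scanning 1-based: 1: I/H; 3: I/T; 4: Q/K; 7: A/L; 8: T/S.

1, 3, 4, 7, 8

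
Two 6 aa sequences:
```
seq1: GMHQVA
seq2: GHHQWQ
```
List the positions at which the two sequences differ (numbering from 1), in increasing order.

Scanning 1-based: 2: M/H; 5: V/W; 6: A/Q.

2, 5, 6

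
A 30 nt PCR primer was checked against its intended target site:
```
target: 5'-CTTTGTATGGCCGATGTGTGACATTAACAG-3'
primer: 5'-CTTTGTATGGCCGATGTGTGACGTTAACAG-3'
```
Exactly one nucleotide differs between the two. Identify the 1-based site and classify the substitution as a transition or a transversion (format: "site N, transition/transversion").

Site 23 changes A→G. A is a purine and G is a purine, so this is a transition.

site 23, transition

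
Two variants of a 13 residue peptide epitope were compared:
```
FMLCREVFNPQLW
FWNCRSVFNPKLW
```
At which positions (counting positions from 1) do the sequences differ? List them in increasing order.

Scanning 1-based: 2: M/W; 3: L/N; 6: E/S; 11: Q/K.

2, 3, 6, 11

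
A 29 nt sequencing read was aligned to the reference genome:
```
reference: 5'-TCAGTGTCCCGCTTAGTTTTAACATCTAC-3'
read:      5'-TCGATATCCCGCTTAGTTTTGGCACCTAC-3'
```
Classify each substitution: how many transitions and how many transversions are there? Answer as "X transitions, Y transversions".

Mismatches (1-based):
site 3: A→G (purine→purine, transition)
site 4: G→A (purine→purine, transition)
site 6: G→A (purine→purine, transition)
site 21: A→G (purine→purine, transition)
site 22: A→G (purine→purine, transition)
site 25: T→C (pyrimidine→pyrimidine, transition)

6 transitions, 0 transversions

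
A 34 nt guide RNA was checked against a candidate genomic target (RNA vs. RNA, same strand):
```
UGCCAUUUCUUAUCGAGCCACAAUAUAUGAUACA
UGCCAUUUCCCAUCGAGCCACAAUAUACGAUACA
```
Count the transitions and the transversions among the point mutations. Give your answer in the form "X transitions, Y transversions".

3 transitions, 0 transversions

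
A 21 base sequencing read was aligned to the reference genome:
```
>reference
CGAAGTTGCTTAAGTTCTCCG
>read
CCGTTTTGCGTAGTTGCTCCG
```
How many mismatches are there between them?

The sequences differ at positions 2, 3, 4, 5, 10, 13, 14, 16 (1-based) — 8 in total.

8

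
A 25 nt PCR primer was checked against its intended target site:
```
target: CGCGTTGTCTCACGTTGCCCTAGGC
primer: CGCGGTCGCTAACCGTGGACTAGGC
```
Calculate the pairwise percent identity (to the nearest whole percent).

68%

8 positions differ (5, 7, 8, 11, 14, 15, 18, 19), so 17 of 25 match: 17/25 = 68%.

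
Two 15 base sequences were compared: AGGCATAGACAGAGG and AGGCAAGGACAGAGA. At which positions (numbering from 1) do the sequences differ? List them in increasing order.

Differences at position 6 (T→A), position 7 (A→G), position 15 (G→A).

6, 7, 15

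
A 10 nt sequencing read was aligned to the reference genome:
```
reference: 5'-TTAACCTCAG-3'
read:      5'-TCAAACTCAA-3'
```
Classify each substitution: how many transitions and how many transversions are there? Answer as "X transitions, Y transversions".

Mismatches (1-based):
site 2: T→C (pyrimidine→pyrimidine, transition)
site 5: C→A (pyrimidine→purine, transversion)
site 10: G→A (purine→purine, transition)

2 transitions, 1 transversion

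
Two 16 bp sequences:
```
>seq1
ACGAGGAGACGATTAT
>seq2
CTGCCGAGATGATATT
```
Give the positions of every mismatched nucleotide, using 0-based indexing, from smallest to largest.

0, 1, 3, 4, 9, 13, 14

Scanning 0-based: 0: A/C; 1: C/T; 3: A/C; 4: G/C; 9: C/T; 13: T/A; 14: A/T.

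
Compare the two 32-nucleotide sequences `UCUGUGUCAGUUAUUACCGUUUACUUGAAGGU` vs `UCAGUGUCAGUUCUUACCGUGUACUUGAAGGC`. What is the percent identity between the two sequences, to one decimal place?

87.5%

4 positions differ (3, 13, 21, 32), so 28 of 32 match: 28/32 = 87.5%.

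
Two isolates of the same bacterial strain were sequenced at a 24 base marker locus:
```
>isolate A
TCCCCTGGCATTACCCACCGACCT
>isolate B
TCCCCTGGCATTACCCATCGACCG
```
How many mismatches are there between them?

2

Mismatches (1-based): site 18: C→T; site 24: T→G.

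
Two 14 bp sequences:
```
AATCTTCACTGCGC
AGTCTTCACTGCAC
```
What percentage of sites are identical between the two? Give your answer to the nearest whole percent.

2 positions differ (2, 13), so 12 of 14 match: 12/14 = 85.71%.

86%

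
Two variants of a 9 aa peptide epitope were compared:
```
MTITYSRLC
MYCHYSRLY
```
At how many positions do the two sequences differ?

4

Mismatches (1-based): position 2: T→Y; position 3: I→C; position 4: T→H; position 9: C→Y.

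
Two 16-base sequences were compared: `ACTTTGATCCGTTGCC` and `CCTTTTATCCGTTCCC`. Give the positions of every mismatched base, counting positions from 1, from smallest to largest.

Differences at position 1 (A→C), position 6 (G→T), position 14 (G→C).

1, 6, 14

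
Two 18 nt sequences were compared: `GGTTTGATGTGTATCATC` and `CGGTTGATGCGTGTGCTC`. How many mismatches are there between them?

6

The sequences differ at sites 1, 3, 10, 13, 15, 16 (1-based) — 6 in total.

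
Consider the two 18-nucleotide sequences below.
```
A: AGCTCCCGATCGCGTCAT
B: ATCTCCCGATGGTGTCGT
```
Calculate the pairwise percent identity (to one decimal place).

4 positions differ (2, 11, 13, 17), so 14 of 18 match: 14/18 = 77.78%.

77.8%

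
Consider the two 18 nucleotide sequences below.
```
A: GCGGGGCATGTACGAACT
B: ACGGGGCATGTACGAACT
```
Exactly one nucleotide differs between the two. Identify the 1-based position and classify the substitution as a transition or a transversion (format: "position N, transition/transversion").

position 1, transition

The sequences differ only at position 1: G→A (purine→purine), a transition.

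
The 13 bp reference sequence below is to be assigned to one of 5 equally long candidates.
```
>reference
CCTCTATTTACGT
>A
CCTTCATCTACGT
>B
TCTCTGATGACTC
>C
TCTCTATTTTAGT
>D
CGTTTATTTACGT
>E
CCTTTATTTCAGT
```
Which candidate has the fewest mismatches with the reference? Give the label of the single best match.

D

A differs at 3 bases; B differs at 6 bases; C differs at 3 bases; D differs at 2 bases; E differs at 3 bases. The closest is D.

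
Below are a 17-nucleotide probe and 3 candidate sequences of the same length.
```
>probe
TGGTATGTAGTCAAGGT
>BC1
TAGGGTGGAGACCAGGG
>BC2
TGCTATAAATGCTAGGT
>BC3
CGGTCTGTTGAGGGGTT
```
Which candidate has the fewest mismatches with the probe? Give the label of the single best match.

BC2

Hamming distances to probe — BC1: 7; BC2: 6; BC3: 8.
Smallest is BC2 with 6 mismatches.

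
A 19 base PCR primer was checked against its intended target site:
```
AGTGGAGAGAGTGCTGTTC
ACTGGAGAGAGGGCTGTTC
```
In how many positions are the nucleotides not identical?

Mismatches (1-based): position 2: G→C; position 12: T→G.

2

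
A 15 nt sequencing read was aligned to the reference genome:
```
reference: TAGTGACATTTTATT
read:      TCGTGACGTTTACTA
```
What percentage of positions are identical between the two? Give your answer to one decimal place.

Mismatches at positions 2, 8, 12, 13, 15 (1-based): 5 of 15.
Identical positions: 10/15 = 66.67% → 66.7%.

66.7%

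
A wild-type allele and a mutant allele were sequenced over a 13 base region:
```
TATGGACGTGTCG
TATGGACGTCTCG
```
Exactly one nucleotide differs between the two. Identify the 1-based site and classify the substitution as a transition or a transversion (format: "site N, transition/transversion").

site 10, transversion

Site 10 changes G→C. G is a purine and C is a pyrimidine, so this is a transversion.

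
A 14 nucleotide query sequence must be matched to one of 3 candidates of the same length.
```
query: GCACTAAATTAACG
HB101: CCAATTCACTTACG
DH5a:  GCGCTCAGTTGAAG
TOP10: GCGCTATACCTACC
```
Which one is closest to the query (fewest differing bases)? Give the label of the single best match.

DH5a

Hamming distances to query — HB101: 6; DH5a: 5; TOP10: 6.
Smallest is DH5a with 5 mismatches.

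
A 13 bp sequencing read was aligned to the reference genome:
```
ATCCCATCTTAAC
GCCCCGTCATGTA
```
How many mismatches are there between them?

Mismatches (1-based): site 1: A→G; site 2: T→C; site 6: A→G; site 9: T→A; site 11: A→G; site 12: A→T; site 13: C→A.

7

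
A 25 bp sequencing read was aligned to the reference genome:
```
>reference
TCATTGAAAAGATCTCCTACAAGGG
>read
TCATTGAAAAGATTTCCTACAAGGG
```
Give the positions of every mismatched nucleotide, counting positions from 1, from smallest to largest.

Scanning 1-based: 14: C/T.

14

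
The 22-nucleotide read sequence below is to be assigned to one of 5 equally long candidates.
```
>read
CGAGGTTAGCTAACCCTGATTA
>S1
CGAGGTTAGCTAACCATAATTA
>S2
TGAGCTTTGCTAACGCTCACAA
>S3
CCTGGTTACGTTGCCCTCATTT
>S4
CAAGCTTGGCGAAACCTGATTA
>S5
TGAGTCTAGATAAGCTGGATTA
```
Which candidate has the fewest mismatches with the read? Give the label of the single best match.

Hamming distances to read — S1: 2; S2: 7; S3: 8; S4: 5; S5: 7.
Smallest is S1 with 2 mismatches.

S1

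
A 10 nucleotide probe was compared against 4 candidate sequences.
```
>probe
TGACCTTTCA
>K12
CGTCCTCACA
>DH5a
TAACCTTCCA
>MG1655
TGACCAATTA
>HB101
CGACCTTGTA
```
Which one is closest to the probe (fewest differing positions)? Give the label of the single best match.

DH5a

Hamming distances to probe — K12: 4; DH5a: 2; MG1655: 3; HB101: 3.
Smallest is DH5a with 2 mismatches.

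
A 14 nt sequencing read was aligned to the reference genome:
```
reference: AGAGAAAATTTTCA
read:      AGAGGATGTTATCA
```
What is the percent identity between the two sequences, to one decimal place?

71.4%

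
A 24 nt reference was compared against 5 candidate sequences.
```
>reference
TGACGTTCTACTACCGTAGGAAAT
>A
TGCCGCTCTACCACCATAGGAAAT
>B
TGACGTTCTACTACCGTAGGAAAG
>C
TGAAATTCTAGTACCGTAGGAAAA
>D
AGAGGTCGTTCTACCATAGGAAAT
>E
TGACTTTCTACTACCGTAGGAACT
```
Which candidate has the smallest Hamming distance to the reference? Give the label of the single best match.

A differs at 4 positions; B differs at 1 position; C differs at 4 positions; D differs at 6 positions; E differs at 2 positions. The closest is B.

B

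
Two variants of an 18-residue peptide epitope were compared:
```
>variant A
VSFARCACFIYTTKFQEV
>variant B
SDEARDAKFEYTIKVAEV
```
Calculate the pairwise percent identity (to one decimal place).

50.0%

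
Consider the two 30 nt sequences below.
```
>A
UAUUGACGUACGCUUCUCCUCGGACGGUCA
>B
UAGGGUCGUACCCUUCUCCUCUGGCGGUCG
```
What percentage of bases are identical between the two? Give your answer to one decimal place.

76.7%

7 positions differ (3, 4, 6, 12, 22, 24, 30), so 23 of 30 match: 23/30 = 76.67%.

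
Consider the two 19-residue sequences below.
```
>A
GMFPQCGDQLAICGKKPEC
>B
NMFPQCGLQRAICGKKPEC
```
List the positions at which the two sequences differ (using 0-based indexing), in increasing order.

Differences at position 0 (G→N), position 7 (D→L), position 9 (L→R).

0, 7, 9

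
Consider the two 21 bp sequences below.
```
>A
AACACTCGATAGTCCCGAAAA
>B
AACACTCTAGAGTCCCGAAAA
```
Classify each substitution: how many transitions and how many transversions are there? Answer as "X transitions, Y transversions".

Transitions (purine↔purine or pyrimidine↔pyrimidine): none.
Transversions (purine↔pyrimidine): 8 G→T, 10 T→G.

0 transitions, 2 transversions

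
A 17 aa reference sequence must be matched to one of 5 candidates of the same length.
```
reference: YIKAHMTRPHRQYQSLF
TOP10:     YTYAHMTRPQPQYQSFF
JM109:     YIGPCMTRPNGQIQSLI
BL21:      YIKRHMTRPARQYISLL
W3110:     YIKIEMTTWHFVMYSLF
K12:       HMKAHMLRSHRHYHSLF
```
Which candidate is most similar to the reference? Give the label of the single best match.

BL21

Hamming distances to reference — TOP10: 5; JM109: 7; BL21: 4; W3110: 8; K12: 6.
Smallest is BL21 with 4 mismatches.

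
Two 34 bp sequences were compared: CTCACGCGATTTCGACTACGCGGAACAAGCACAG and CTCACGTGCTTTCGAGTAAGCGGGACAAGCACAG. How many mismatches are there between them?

5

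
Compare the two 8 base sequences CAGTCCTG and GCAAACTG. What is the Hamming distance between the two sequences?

5

The sequences differ at sites 1, 2, 3, 4, 5 (1-based) — 5 in total.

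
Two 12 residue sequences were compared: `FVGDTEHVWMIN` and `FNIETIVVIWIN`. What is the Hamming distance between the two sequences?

7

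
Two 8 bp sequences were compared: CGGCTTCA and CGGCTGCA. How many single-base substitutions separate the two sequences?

1

Mismatches (1-based): base 6: T→G.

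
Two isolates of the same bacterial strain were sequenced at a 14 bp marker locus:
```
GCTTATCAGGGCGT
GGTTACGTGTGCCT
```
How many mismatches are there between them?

6

The sequences differ at positions 2, 6, 7, 8, 10, 13 (1-based) — 6 in total.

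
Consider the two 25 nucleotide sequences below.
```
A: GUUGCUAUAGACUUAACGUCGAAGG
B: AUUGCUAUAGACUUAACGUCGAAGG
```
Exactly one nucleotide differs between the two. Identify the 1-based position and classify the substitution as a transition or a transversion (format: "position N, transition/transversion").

position 1, transition

The sequences differ only at position 1: G→A (purine→purine), a transition.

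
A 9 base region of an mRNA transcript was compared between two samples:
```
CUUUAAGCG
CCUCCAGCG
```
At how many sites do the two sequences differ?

3

Comparing position by position, 3 sites differ: 2 (U/C), 4 (U/C), 5 (A/C).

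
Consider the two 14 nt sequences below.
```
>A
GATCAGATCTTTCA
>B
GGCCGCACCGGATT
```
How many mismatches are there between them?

10

Comparing position by position, 10 positions differ: 2 (A/G), 3 (T/C), 5 (A/G), 6 (G/C), 8 (T/C), 10 (T/G), 11 (T/G), 12 (T/A), 13 (C/T), 14 (A/T).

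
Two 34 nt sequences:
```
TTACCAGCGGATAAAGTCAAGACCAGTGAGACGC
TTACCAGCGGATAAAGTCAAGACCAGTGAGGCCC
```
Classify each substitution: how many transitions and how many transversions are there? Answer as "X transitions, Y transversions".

1 transition, 1 transversion

Mismatches (1-based):
site 31: A→G (purine→purine, transition)
site 33: G→C (purine→pyrimidine, transversion)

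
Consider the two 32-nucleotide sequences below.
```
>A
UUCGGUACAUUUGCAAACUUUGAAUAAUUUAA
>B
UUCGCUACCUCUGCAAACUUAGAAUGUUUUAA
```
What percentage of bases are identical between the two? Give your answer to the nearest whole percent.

6 positions differ (5, 9, 11, 21, 26, 27), so 26 of 32 match: 26/32 = 81.25%.

81%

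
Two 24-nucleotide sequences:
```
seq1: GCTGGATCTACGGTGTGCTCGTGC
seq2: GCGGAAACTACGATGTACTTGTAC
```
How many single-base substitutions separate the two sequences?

Mismatches (1-based): site 3: T→G; site 5: G→A; site 7: T→A; site 13: G→A; site 17: G→A; site 20: C→T; site 23: G→A.

7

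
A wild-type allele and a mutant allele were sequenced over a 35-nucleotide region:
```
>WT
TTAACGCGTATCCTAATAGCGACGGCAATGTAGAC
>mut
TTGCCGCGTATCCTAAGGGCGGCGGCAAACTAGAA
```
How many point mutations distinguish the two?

Comparing position by position, 8 sites differ: 3 (A/G), 4 (A/C), 17 (T/G), 18 (A/G), 22 (A/G), 29 (T/A), 30 (G/C), 35 (C/A).

8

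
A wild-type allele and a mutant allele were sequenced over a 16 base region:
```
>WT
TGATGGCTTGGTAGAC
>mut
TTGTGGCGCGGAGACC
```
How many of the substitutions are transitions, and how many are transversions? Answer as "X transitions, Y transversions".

Mismatches (1-based):
base 2: G→T (purine→pyrimidine, transversion)
base 3: A→G (purine→purine, transition)
base 8: T→G (pyrimidine→purine, transversion)
base 9: T→C (pyrimidine→pyrimidine, transition)
base 12: T→A (pyrimidine→purine, transversion)
base 13: A→G (purine→purine, transition)
base 14: G→A (purine→purine, transition)
base 15: A→C (purine→pyrimidine, transversion)

4 transitions, 4 transversions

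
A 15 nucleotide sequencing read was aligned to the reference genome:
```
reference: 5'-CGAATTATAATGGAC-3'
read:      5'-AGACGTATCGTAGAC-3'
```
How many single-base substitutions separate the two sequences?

Mismatches (1-based): base 1: C→A; base 4: A→C; base 5: T→G; base 9: A→C; base 10: A→G; base 12: G→A.

6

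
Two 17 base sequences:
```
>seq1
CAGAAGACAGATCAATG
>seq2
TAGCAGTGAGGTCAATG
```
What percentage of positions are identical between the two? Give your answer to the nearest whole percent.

5 positions differ (1, 4, 7, 8, 11), so 12 of 17 match: 12/17 = 70.59%.

71%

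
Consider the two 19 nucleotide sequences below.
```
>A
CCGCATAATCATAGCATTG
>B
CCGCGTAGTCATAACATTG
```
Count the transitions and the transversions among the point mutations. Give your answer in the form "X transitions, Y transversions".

3 transitions, 0 transversions

Mismatches (1-based):
position 5: A→G (purine→purine, transition)
position 8: A→G (purine→purine, transition)
position 14: G→A (purine→purine, transition)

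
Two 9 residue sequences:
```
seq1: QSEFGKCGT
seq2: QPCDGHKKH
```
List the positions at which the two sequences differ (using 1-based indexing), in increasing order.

Differences at position 2 (S→P), position 3 (E→C), position 4 (F→D), position 6 (K→H), position 7 (C→K), position 8 (G→K), position 9 (T→H).

2, 3, 4, 6, 7, 8, 9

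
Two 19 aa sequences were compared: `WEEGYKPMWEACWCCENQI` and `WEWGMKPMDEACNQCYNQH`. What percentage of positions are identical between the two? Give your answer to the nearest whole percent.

Mismatches at positions 3, 5, 9, 13, 14, 16, 19 (1-based): 7 of 19.
Identical positions: 12/19 = 63.16% → 63%.

63%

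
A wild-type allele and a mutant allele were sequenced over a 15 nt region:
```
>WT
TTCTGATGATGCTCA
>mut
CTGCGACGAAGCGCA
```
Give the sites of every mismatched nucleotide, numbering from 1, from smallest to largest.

1, 3, 4, 7, 10, 13

Differences at site 1 (T→C), site 3 (C→G), site 4 (T→C), site 7 (T→C), site 10 (T→A), site 13 (T→G).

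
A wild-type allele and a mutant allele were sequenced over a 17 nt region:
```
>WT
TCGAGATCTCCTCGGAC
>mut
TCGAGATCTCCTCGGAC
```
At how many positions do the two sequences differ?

No positions differ; the sequences are identical.

0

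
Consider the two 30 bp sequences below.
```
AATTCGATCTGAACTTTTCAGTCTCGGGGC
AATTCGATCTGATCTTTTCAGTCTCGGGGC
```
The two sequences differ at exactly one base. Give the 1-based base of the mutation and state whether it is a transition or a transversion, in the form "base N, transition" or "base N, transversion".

base 13, transversion

The sequences differ only at base 13: A→T (purine→pyrimidine), a transversion.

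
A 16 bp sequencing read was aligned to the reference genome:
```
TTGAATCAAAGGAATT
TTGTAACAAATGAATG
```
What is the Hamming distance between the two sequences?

4

Comparing position by position, 4 positions differ: 4 (A/T), 6 (T/A), 11 (G/T), 16 (T/G).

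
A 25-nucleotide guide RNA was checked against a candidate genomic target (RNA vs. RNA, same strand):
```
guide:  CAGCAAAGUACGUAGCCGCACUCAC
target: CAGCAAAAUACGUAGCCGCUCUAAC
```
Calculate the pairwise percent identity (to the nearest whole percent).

88%

Mismatches at positions 8, 20, 23 (1-based): 3 of 25.
Identical positions: 22/25 = 88% → 88%.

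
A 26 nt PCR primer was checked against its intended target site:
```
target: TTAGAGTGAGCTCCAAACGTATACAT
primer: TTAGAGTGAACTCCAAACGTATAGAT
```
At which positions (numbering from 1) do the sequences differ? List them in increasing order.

Differences at position 10 (G→A), position 24 (C→G).

10, 24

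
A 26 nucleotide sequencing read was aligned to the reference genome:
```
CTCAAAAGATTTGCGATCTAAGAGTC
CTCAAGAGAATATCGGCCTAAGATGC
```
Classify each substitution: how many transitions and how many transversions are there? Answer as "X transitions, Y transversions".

Mismatches (1-based):
position 6: A→G (purine→purine, transition)
position 10: T→A (pyrimidine→purine, transversion)
position 12: T→A (pyrimidine→purine, transversion)
position 13: G→T (purine→pyrimidine, transversion)
position 16: A→G (purine→purine, transition)
position 17: T→C (pyrimidine→pyrimidine, transition)
position 24: G→T (purine→pyrimidine, transversion)
position 25: T→G (pyrimidine→purine, transversion)

3 transitions, 5 transversions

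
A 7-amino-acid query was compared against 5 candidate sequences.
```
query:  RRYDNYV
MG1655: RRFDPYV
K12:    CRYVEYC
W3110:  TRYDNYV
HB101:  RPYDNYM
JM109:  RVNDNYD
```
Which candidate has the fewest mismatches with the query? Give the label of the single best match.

Hamming distances to query — MG1655: 2; K12: 4; W3110: 1; HB101: 2; JM109: 3.
Smallest is W3110 with 1 mismatch.

W3110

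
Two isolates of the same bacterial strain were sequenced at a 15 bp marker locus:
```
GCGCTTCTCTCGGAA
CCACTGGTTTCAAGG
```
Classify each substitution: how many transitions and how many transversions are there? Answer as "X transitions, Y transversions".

6 transitions, 3 transversions

Transitions (purine↔purine or pyrimidine↔pyrimidine): 3 G→A, 9 C→T, 12 G→A, 13 G→A, 14 A→G, 15 A→G.
Transversions (purine↔pyrimidine): 1 G→C, 6 T→G, 7 C→G.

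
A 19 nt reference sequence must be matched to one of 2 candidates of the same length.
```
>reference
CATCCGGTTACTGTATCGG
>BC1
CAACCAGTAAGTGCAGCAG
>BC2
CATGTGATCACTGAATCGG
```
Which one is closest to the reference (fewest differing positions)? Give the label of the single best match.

Hamming distances to reference — BC1: 7; BC2: 5.
Smallest is BC2 with 5 mismatches.

BC2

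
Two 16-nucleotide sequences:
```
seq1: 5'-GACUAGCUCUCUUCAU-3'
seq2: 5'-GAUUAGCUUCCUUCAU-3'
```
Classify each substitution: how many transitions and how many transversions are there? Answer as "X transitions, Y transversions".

3 transitions, 0 transversions

Transitions (purine↔purine or pyrimidine↔pyrimidine): 3 C→U, 9 C→U, 10 U→C.
Transversions (purine↔pyrimidine): none.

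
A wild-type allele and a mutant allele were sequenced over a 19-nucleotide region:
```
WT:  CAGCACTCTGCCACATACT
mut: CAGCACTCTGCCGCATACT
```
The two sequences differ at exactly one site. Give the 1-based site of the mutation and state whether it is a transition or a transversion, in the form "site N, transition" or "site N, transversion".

Site 13 changes A→G. A is a purine and G is a purine, so this is a transition.

site 13, transition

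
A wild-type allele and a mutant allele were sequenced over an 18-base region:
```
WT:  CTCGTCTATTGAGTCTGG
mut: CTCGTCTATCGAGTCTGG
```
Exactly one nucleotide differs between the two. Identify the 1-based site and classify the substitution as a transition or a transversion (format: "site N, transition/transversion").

The sequences differ only at site 10: T→C (pyrimidine→pyrimidine), a transition.

site 10, transition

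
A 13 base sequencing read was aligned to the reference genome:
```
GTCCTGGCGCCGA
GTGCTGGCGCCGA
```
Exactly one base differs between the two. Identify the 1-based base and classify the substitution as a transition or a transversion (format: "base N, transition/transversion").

Base 3 changes C→G. C is a pyrimidine and G is a purine, so this is a transversion.

base 3, transversion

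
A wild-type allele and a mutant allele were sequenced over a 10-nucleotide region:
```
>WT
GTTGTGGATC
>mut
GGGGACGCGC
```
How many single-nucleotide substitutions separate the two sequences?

6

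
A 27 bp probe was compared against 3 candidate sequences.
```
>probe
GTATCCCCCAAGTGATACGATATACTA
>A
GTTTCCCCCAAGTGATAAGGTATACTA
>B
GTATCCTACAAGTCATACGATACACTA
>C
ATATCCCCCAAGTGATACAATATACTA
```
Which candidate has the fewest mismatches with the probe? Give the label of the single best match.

A differs at 3 bases; B differs at 4 bases; C differs at 2 bases. The closest is C.

C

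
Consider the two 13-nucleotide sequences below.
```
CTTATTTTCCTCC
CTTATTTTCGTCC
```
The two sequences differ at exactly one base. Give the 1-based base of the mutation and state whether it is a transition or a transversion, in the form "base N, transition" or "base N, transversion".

base 10, transversion

The sequences differ only at base 10: C→G (pyrimidine→purine), a transversion.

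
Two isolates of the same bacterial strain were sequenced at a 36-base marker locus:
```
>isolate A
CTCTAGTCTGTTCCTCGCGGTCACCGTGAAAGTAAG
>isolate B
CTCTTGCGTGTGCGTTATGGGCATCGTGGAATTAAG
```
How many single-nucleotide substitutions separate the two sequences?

12

Comparing position by position, 12 positions differ: 5 (A/T), 7 (T/C), 8 (C/G), 12 (T/G), 14 (C/G), 16 (C/T), 17 (G/A), 18 (C/T), 21 (T/G), 24 (C/T), 29 (A/G), 32 (G/T).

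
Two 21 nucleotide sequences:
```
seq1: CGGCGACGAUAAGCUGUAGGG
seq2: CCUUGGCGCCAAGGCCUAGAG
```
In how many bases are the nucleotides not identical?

10

Comparing position by position, 10 bases differ: 2 (G/C), 3 (G/U), 4 (C/U), 6 (A/G), 9 (A/C), 10 (U/C), 14 (C/G), 15 (U/C), 16 (G/C), 20 (G/A).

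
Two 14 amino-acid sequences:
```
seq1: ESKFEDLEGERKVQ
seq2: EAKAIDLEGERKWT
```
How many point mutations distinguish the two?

Comparing position by position, 5 residues differ: 2 (S/A), 4 (F/A), 5 (E/I), 13 (V/W), 14 (Q/T).

5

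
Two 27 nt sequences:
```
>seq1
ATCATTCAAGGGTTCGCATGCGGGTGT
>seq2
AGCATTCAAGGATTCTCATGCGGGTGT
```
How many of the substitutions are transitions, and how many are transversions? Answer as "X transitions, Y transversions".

Mismatches (1-based):
position 2: T→G (pyrimidine→purine, transversion)
position 12: G→A (purine→purine, transition)
position 16: G→T (purine→pyrimidine, transversion)

1 transition, 2 transversions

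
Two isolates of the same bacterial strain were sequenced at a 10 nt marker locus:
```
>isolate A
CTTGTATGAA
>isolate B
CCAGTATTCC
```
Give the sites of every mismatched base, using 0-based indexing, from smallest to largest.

1, 2, 7, 8, 9

Differences at site 1 (T→C), site 2 (T→A), site 7 (G→T), site 8 (A→C), site 9 (A→C).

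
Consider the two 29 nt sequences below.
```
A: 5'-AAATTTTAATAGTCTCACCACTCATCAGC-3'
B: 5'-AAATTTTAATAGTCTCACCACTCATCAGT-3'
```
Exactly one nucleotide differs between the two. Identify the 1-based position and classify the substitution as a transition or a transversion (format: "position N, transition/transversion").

position 29, transition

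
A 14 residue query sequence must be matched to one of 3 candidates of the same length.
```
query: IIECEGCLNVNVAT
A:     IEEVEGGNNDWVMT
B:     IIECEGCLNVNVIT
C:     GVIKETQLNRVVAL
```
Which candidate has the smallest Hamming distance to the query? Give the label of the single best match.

B

A differs at 7 residues; B differs at 1 residue; C differs at 9 residues. The closest is B.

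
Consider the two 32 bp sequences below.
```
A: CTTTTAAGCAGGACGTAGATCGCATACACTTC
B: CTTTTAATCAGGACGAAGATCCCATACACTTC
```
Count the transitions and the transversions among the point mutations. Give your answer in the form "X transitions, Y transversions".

0 transitions, 3 transversions

Mismatches (1-based):
position 8: G→T (purine→pyrimidine, transversion)
position 16: T→A (pyrimidine→purine, transversion)
position 22: G→C (purine→pyrimidine, transversion)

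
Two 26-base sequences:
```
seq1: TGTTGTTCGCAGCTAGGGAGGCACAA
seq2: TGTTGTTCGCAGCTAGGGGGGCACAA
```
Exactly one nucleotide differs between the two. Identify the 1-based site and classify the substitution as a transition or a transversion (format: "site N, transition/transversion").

Site 19 changes A→G. A is a purine and G is a purine, so this is a transition.

site 19, transition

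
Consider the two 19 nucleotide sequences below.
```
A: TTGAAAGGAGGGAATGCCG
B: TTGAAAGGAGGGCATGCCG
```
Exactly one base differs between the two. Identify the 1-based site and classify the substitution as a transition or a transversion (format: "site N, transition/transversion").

Site 13 changes A→C. A is a purine and C is a pyrimidine, so this is a transversion.

site 13, transversion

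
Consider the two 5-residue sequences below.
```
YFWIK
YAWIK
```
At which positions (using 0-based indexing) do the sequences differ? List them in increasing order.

Scanning 0-based: 1: F/A.

1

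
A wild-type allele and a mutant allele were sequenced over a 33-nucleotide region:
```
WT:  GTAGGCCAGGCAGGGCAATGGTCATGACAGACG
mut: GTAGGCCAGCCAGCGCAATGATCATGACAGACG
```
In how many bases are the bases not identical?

Mismatches (1-based): base 10: G→C; base 14: G→C; base 21: G→A.

3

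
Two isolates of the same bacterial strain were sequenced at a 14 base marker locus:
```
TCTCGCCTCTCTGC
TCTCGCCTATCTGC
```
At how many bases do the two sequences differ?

Mismatches (1-based): base 9: C→A.

1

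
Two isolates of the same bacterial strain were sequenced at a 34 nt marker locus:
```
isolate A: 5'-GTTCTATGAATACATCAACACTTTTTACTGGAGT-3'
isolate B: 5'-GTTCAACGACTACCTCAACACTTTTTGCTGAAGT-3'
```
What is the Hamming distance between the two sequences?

The sequences differ at sites 5, 7, 10, 14, 27, 31 (1-based) — 6 in total.

6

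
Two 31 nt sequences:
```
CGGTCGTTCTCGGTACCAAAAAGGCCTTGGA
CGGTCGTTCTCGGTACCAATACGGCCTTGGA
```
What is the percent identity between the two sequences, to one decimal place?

Mismatches at positions 20, 22 (1-based): 2 of 31.
Identical positions: 29/31 = 93.55% → 93.5%.

93.5%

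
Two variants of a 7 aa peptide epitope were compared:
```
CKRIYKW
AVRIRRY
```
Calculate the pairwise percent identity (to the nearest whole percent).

5 positions differ (1, 2, 5, 6, 7), so 2 of 7 match: 2/7 = 28.57%.

29%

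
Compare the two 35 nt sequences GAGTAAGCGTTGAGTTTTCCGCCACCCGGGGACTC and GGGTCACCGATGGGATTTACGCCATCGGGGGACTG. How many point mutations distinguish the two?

10

The sequences differ at bases 2, 5, 7, 10, 13, 15, 19, 25, 27, 35 (1-based) — 10 in total.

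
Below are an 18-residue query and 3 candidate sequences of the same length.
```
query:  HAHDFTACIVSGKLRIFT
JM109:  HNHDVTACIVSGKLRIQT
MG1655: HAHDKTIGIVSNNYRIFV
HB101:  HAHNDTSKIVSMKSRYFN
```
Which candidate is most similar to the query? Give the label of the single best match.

Hamming distances to query — JM109: 3; MG1655: 7; HB101: 8.
Smallest is JM109 with 3 mismatches.

JM109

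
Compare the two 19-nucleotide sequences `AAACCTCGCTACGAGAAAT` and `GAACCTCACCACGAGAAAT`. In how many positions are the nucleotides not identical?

3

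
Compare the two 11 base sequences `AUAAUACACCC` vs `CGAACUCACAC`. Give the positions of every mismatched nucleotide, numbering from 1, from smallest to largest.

Scanning 1-based: 1: A/C; 2: U/G; 5: U/C; 6: A/U; 10: C/A.

1, 2, 5, 6, 10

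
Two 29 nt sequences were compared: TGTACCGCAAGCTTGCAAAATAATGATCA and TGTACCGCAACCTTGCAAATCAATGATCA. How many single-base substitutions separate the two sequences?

3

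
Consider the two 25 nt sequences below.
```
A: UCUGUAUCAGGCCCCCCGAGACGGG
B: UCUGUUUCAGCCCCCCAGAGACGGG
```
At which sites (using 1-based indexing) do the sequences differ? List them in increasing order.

Differences at site 6 (A→U), site 11 (G→C), site 17 (C→A).

6, 11, 17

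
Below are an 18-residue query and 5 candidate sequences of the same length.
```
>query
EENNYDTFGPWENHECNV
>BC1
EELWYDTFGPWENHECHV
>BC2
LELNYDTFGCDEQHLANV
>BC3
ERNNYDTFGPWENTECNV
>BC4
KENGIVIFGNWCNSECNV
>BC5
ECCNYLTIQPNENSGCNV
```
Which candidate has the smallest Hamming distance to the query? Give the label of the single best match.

BC1 differs at 3 residues; BC2 differs at 7 residues; BC3 differs at 2 residues; BC4 differs at 8 residues; BC5 differs at 8 residues. The closest is BC3.

BC3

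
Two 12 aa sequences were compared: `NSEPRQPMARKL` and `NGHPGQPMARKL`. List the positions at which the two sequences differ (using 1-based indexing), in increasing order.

Differences at position 2 (S→G), position 3 (E→H), position 5 (R→G).

2, 3, 5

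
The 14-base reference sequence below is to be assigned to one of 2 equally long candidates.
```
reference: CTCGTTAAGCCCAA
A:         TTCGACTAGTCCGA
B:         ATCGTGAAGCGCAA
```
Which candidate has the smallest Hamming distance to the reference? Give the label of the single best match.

B

A differs at 6 bases; B differs at 3 bases. The closest is B.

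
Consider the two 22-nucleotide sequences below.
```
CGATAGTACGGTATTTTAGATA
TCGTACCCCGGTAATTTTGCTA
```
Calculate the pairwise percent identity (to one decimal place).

59.1%

9 positions differ (1, 2, 3, 6, 7, 8, 14, 18, 20), so 13 of 22 match: 13/22 = 59.09%.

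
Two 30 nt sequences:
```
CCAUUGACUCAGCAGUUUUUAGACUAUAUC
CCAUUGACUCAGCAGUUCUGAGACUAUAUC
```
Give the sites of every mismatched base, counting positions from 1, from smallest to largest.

18, 20

Scanning 1-based: 18: U/C; 20: U/G.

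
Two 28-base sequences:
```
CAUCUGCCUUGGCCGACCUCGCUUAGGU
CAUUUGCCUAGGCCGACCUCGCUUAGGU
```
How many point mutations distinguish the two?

2

Mismatches (1-based): site 4: C→U; site 10: U→A.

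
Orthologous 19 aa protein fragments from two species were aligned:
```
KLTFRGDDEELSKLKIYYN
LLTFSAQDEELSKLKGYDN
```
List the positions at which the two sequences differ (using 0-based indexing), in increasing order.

0, 4, 5, 6, 15, 17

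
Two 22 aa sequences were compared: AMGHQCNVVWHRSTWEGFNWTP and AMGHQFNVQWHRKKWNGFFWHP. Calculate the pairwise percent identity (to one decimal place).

7 positions differ (6, 9, 13, 14, 16, 19, 21), so 15 of 22 match: 15/22 = 68.18%.

68.2%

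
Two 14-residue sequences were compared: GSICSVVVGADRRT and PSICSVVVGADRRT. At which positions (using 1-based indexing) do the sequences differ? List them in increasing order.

Scanning 1-based: 1: G/P.

1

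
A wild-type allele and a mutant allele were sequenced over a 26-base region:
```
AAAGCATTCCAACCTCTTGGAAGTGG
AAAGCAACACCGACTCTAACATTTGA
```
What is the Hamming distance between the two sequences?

12

The sequences differ at positions 7, 8, 9, 11, 12, 13, 18, 19, 20, 22, 23, 26 (1-based) — 12 in total.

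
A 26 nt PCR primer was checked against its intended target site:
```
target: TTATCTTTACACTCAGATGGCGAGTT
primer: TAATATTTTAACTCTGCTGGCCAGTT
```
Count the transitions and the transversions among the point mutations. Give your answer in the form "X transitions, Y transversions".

0 transitions, 7 transversions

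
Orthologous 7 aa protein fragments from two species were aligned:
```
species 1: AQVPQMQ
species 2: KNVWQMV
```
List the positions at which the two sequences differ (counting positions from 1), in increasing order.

1, 2, 4, 7

Differences at position 1 (A→K), position 2 (Q→N), position 4 (P→W), position 7 (Q→V).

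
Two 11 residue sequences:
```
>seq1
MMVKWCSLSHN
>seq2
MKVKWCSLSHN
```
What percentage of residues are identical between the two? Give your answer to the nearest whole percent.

1 position differs (2), so 10 of 11 match: 10/11 = 90.91%.

91%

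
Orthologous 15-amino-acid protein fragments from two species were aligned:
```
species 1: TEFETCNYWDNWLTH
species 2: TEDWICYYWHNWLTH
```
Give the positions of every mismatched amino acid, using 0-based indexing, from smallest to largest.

2, 3, 4, 6, 9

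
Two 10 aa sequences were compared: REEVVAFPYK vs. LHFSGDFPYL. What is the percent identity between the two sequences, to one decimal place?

30.0%

7 positions differ (1, 2, 3, 4, 5, 6, 10), so 3 of 10 match: 3/10 = 30%.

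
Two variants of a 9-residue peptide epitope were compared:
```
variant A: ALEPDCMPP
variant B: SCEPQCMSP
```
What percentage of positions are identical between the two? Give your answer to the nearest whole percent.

56%

4 positions differ (1, 2, 5, 8), so 5 of 9 match: 5/9 = 55.56%.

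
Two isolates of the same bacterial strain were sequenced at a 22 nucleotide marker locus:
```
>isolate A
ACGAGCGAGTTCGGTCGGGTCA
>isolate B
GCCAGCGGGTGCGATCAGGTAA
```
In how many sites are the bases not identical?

7

Mismatches (1-based): site 1: A→G; site 3: G→C; site 8: A→G; site 11: T→G; site 14: G→A; site 17: G→A; site 21: C→A.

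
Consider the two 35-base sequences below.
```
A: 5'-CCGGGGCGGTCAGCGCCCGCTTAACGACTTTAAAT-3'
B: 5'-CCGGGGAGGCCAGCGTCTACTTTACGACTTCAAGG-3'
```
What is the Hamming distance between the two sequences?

Comparing position by position, 9 sites differ: 7 (C/A), 10 (T/C), 16 (C/T), 18 (C/T), 19 (G/A), 23 (A/T), 31 (T/C), 34 (A/G), 35 (T/G).

9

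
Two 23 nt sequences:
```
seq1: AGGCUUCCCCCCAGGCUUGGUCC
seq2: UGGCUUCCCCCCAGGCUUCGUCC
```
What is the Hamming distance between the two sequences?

Comparing position by position, 2 bases differ: 1 (A/U), 19 (G/C).

2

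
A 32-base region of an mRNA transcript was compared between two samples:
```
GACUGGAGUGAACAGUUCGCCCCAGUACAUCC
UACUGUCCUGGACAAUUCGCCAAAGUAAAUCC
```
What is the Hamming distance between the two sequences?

9

Comparing position by position, 9 positions differ: 1 (G/U), 6 (G/U), 7 (A/C), 8 (G/C), 11 (A/G), 15 (G/A), 22 (C/A), 23 (C/A), 28 (C/A).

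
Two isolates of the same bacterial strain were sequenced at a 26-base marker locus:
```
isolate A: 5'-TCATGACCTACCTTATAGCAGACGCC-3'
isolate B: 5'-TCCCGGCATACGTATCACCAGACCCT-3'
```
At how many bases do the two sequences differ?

Comparing position by position, 11 bases differ: 3 (A/C), 4 (T/C), 6 (A/G), 8 (C/A), 12 (C/G), 14 (T/A), 15 (A/T), 16 (T/C), 18 (G/C), 24 (G/C), 26 (C/T).

11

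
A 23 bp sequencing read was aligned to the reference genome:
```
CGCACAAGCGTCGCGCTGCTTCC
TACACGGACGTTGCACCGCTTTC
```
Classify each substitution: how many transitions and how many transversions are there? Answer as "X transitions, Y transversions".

Mismatches (1-based):
base 1: C→T (pyrimidine→pyrimidine, transition)
base 2: G→A (purine→purine, transition)
base 6: A→G (purine→purine, transition)
base 7: A→G (purine→purine, transition)
base 8: G→A (purine→purine, transition)
base 12: C→T (pyrimidine→pyrimidine, transition)
base 15: G→A (purine→purine, transition)
base 17: T→C (pyrimidine→pyrimidine, transition)
base 22: C→T (pyrimidine→pyrimidine, transition)

9 transitions, 0 transversions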